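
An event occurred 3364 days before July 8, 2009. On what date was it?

−365 (one year) → Jul 8, 2008 (2999 left).
−366 (one year; includes Feb 29, 2008) → Jul 8, 2007 (2633 left).
−365 (one year) → Jul 8, 2006 (2268 left).
−365 (one year) → Jul 8, 2005 (1903 left).
−365 (one year) → Jul 8, 2004 (1538 left).
−366 (one year; includes Feb 29, 2004) → Jul 8, 2003 (1172 left).
−365 (one year) → Jul 8, 2002 (807 left).
−365 (one year) → Jul 8, 2001 (442 left).
−365 (one year) → Jul 8, 2000 (77 left).
−8 → Jun 30, 2000 (end of Jun, 30 days; 69 left).
−30 → May 31, 2000 (end of May, 31 days; 39 left).
−31 → Apr 30, 2000 (end of Apr, 30 days; 8 left).
−8 → Apr 22, 2000.

April 22, 2000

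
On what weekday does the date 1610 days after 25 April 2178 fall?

First find the weekday of Apr 25, 2178. Doomsday rule: the anchor day for the 2100s is Sunday. For year 78: 78÷12 = 6 r 6, and 6÷4 = 1, so 6+6+1 = 13.
Sunday + 13 ≡ Saturday — that's 2178's doomsday.
In April the doomsday date is Apr 4.
Apr 25 is 21 days after Apr 4; 21 mod 7 = 0, so Saturday + 0 = Saturday.
1610 mod 7 = 0, so 1610 days after a Saturday is Saturday + 0 = Saturday.

Saturday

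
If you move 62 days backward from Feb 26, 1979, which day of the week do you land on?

First find the weekday of Feb 26, 1979. Doomsday rule: the anchor day for the 1900s is Wednesday. For year 79: 79÷12 = 6 r 7, and 7÷4 = 1, so 6+7+1 = 14.
Wednesday + 14 ≡ Wednesday — that's 1979's doomsday.
In February the doomsday date is Feb 28 (1979 is not a leap year).
Feb 26 is 2 days before Feb 28; 2 mod 7 = 2, so Wednesday − 2 = Monday.
62 mod 7 = 6, so 62 days before a Monday is Monday − 6 = Tuesday.

Tuesday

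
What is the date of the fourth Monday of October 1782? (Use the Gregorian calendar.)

October 1, 1782 is a Tuesday.
The first Monday is therefore October 7 (6 days later).
The fourth Monday is 7 + 3×7 = October 28.

October 28, 1782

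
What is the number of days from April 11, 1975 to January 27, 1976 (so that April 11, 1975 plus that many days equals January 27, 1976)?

Apr 11, 1975 → May 11, 1975: 30 days (April has 30).
May 11, 1975 → Jun 11, 1975: 31 days (May has 31).
Jun 11, 1975 → Jul 11, 1975: 30 days (June has 30).
Jul 11, 1975 → Aug 11, 1975: 31 days (July has 31).
Aug 11, 1975 → Sep 11, 1975: 31 days (August has 31).
Sep 11, 1975 → Oct 11, 1975: 30 days (September has 30).
Oct 11, 1975 → Nov 11, 1975: 31 days (October has 31).
Nov 11, 1975 → Dec 11, 1975: 30 days (November has 30).
Dec 11, 1975 → Jan 11, 1976: 31 days (December has 31).
Jan 11, 1976 → Jan 27, 1976: 16 days.
Total: 291 days.

291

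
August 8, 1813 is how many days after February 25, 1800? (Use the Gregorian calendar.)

Feb 25, 1800 → Feb 25, 1801: 365 days.
Feb 25, 1801 → Feb 25, 1802: 365 days.
Feb 25, 1802 → Feb 25, 1803: 365 days.
Feb 25, 1803 → Feb 25, 1804: 365 days.
Feb 25, 1804 → Feb 25, 1805: 366 days (Feb 29, 1804 is in that span).
Feb 25, 1805 → Feb 25, 1806: 365 days.
Feb 25, 1806 → Feb 25, 1807: 365 days.
Feb 25, 1807 → Feb 25, 1808: 365 days.
Feb 25, 1808 → Feb 25, 1809: 366 days (Feb 29, 1808 is in that span).
Feb 25, 1809 → Feb 25, 1810: 365 days.
Feb 25, 1810 → Feb 25, 1811: 365 days.
Feb 25, 1811 → Feb 25, 1812: 365 days.
Feb 25, 1812 → Feb 25, 1813: 366 days (Feb 29, 1812 is in that span).
Feb 25, 1813 → Mar 25, 1813: 28 days (February has 28).
Mar 25, 1813 → Apr 25, 1813: 31 days (March has 31).
Apr 25, 1813 → May 25, 1813: 30 days (April has 30).
May 25, 1813 → Jun 25, 1813: 31 days (May has 31).
Jun 25, 1813 → Jul 25, 1813: 30 days (June has 30).
Jul 25, 1813 → Aug 8, 1813: 14 days.
Total: 4912 days.

4912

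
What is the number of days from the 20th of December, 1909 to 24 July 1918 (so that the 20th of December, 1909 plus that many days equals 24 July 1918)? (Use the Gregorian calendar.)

3138

Dec 20, 1909 → Dec 20, 1910: 365 days.
Dec 20, 1910 → Dec 20, 1911: 365 days.
Dec 20, 1911 → Dec 20, 1912: 366 days (Feb 29, 1912 is in that span).
Dec 20, 1912 → Dec 20, 1913: 365 days.
Dec 20, 1913 → Dec 20, 1914: 365 days.
Dec 20, 1914 → Dec 20, 1915: 365 days.
Dec 20, 1915 → Dec 20, 1916: 366 days (Feb 29, 1916 is in that span).
Dec 20, 1916 → Dec 20, 1917: 365 days.
Dec 20, 1917 → Jan 20, 1918: 31 days (December has 31).
Jan 20, 1918 → Feb 20, 1918: 31 days (January has 31).
Feb 20, 1918 → Mar 20, 1918: 28 days (February has 28).
Mar 20, 1918 → Apr 20, 1918: 31 days (March has 31).
Apr 20, 1918 → May 20, 1918: 30 days (April has 30).
May 20, 1918 → Jun 20, 1918: 31 days (May has 31).
Jun 20, 1918 → Jul 20, 1918: 30 days (June has 30).
Jul 20, 1918 → Jul 24, 1918: 4 days.
Total: 3138 days.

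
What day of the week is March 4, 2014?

Doomsday rule: the anchor day for the 2000s is Tuesday. For year 14: 14÷12 = 1 r 2, and 2÷4 = 0, so 1+2+0 = 3.
Tuesday + 3 ≡ Friday — that's 2014's doomsday.
In March the doomsday date is Mar 14.
Mar 4 is 10 days before Mar 14; 10 mod 7 = 3, so Friday − 3 = Tuesday.

Tuesday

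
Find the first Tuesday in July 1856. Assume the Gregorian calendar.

July 1, 1856

July 1, 1856 is a Tuesday.
The first Tuesday is therefore July 1 (same day).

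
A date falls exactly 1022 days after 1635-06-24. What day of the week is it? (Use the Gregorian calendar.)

First find the weekday of Jun 24, 1635. Doomsday rule: the anchor day for the 1600s is Tuesday. For year 35: 35÷12 = 2 r 11, and 11÷4 = 2, so 2+11+2 = 15.
Tuesday + 15 ≡ Wednesday — that's 1635's doomsday.
In June the doomsday date is Jun 6.
Jun 24 is 18 days after Jun 6; 18 mod 7 = 4, so Wednesday + 4 = Sunday.
1022 mod 7 = 0, so 1022 days after a Sunday is Sunday + 0 = Sunday.

Sunday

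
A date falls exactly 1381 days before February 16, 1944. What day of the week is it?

First find the weekday of Feb 16, 1944. Doomsday rule: the anchor day for the 1900s is Wednesday. For year 44: 44÷12 = 3 r 8, and 8÷4 = 2, so 3+8+2 = 13.
Wednesday + 13 ≡ Tuesday — that's 1944's doomsday.
In February the doomsday date is Feb 29 (1944 is a leap year (divisible by 4)).
Feb 16 is 13 days before Feb 29; 13 mod 7 = 6, so Tuesday − 6 = Wednesday.
1381 mod 7 = 2, so 1381 days before a Wednesday is Wednesday − 2 = Monday.

Monday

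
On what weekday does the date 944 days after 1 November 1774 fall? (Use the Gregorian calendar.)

Monday

Nov 1, 1774 is a Tuesday.
944 mod 7 = 6, so 944 days after a Tuesday is Tuesday + 6 = Monday.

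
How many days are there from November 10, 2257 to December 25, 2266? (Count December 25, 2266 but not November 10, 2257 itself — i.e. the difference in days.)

Nov 10, 2257 → Nov 10, 2258: 365 days.
Nov 10, 2258 → Nov 10, 2259: 365 days.
Nov 10, 2259 → Nov 10, 2260: 366 days (Feb 29, 2260 is in that span).
Nov 10, 2260 → Nov 10, 2261: 365 days.
Nov 10, 2261 → Nov 10, 2262: 365 days.
Nov 10, 2262 → Nov 10, 2263: 365 days.
Nov 10, 2263 → Nov 10, 2264: 366 days (Feb 29, 2264 is in that span).
Nov 10, 2264 → Nov 10, 2265: 365 days.
Nov 10, 2265 → Nov 10, 2266: 365 days.
Nov 10, 2266 → Dec 10, 2266: 30 days (November has 30).
Dec 10, 2266 → Dec 25, 2266: 15 days.
Total: 3332 days.

3332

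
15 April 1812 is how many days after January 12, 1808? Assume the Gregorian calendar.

Jan 12, 1808 → Jan 12, 1809: 366 days (Feb 29, 1808 is in that span).
Jan 12, 1809 → Jan 12, 1810: 365 days.
Jan 12, 1810 → Jan 12, 1811: 365 days.
Jan 12, 1811 → Jan 12, 1812: 365 days.
Jan 12, 1812 → Feb 12, 1812: 31 days (January has 31).
Feb 12, 1812 → Mar 12, 1812: 29 days (February has 29).
Mar 12, 1812 → Apr 12, 1812: 31 days (March has 31).
Apr 12, 1812 → Apr 15, 1812: 3 days.
Total: 1555 days.

1555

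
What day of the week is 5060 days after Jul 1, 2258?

Wednesday

Jul 1, 2258 is a Thursday.
5060 mod 7 = 6, so 5060 days after a Thursday is Thursday + 6 = Wednesday.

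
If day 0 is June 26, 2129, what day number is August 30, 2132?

Jun 26, 2129 → Jun 26, 2130: 365 days.
Jun 26, 2130 → Jun 26, 2131: 365 days.
Jun 26, 2131 → Jun 26, 2132: 366 days (Feb 29, 2132 is in that span).
Jun 26, 2132 → Jul 26, 2132: 30 days (June has 30).
Jul 26, 2132 → Aug 26, 2132: 31 days (July has 31).
Aug 26, 2132 → Aug 30, 2132: 4 days.
Total: 1161 days.

1161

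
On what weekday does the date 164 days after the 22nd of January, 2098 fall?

Jan 22, 2098 is a Wednesday.
164 mod 7 = 3, so 164 days after a Wednesday is Wednesday + 3 = Saturday.

Saturday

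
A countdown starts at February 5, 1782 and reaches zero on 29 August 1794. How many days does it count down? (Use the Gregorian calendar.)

Feb 5, 1782 → Feb 5, 1783: 365 days.
Feb 5, 1783 → Feb 5, 1784: 365 days.
Feb 5, 1784 → Feb 5, 1785: 366 days (Feb 29, 1784 is in that span).
Feb 5, 1785 → Feb 5, 1786: 365 days.
Feb 5, 1786 → Feb 5, 1787: 365 days.
Feb 5, 1787 → Feb 5, 1788: 365 days.
Feb 5, 1788 → Feb 5, 1789: 366 days (Feb 29, 1788 is in that span).
Feb 5, 1789 → Feb 5, 1790: 365 days.
Feb 5, 1790 → Feb 5, 1791: 365 days.
Feb 5, 1791 → Feb 5, 1792: 365 days.
Feb 5, 1792 → Feb 5, 1793: 366 days (Feb 29, 1792 is in that span).
Feb 5, 1793 → Feb 5, 1794: 365 days.
Feb 5, 1794 → Mar 5, 1794: 28 days (February has 28).
Mar 5, 1794 → Apr 5, 1794: 31 days (March has 31).
Apr 5, 1794 → May 5, 1794: 30 days (April has 30).
May 5, 1794 → Jun 5, 1794: 31 days (May has 31).
Jun 5, 1794 → Jul 5, 1794: 30 days (June has 30).
Jul 5, 1794 → Aug 5, 1794: 31 days (July has 31).
Aug 5, 1794 → Aug 29, 1794: 24 days.
Total: 4588 days.

4588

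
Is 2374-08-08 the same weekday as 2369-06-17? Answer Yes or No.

No

From Jun 17, 2369 to Aug 8, 2374 is 1878 days.
1878 mod 7 = 2, so they are different weekdays.
(Jun 17, 2369 is a Tuesday; Aug 8, 2374 is a Thursday.)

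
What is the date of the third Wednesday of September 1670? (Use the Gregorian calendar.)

September 17, 1670

September 1, 1670 is a Monday.
The first Wednesday is therefore September 3 (2 days later).
The third Wednesday is 3 + 2×7 = September 17.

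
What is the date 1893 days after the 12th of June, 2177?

August 18, 2182

+365 (one year) → Jun 12, 2178 (1528 left).
+365 (one year) → Jun 12, 2179 (1163 left).
+366 (one year; includes Feb 29, 2180) → Jun 12, 2180 (797 left).
+365 (one year) → Jun 12, 2181 (432 left).
+365 (one year) → Jun 12, 2182 (67 left).
Jun has 30 days: +19 → Jul 1, 2182 (48 left).
Jul has 31 days: +31 → Aug 1, 2182 (17 left).
+17 → Aug 18, 2182.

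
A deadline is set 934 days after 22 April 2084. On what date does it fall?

November 12, 2086

+365 (one year) → Apr 22, 2085 (569 left).
+365 (one year) → Apr 22, 2086 (204 left).
Apr has 30 days: +9 → May 1, 2086 (195 left).
May has 31 days: +31 → Jun 1, 2086 (164 left).
Jun has 30 days: +30 → Jul 1, 2086 (134 left).
Jul has 31 days: +31 → Aug 1, 2086 (103 left).
Aug has 31 days: +31 → Sep 1, 2086 (72 left).
Sep has 30 days: +30 → Oct 1, 2086 (42 left).
Oct has 31 days: +31 → Nov 1, 2086 (11 left).
+11 → Nov 12, 2086.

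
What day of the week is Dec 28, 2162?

Doomsday rule: the anchor day for the 2100s is Sunday. For year 62: 62÷12 = 5 r 2, and 2÷4 = 0, so 5+2+0 = 7.
Sunday + 7 ≡ Sunday — that's 2162's doomsday.
In December the doomsday date is Dec 12.
Dec 28 is 16 days after Dec 12; 16 mod 7 = 2, so Sunday + 2 = Tuesday.

Tuesday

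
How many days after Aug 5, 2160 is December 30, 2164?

Aug 5, 2160 → Aug 5, 2161: 365 days.
Aug 5, 2161 → Aug 5, 2162: 365 days.
Aug 5, 2162 → Aug 5, 2163: 365 days.
Aug 5, 2163 → Aug 5, 2164: 366 days (Feb 29, 2164 is in that span).
Aug 5, 2164 → Sep 5, 2164: 31 days (August has 31).
Sep 5, 2164 → Oct 5, 2164: 30 days (September has 30).
Oct 5, 2164 → Nov 5, 2164: 31 days (October has 31).
Nov 5, 2164 → Dec 5, 2164: 30 days (November has 30).
Dec 5, 2164 → Dec 30, 2164: 25 days.
Total: 1608 days.

1608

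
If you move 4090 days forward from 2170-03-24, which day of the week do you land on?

Mar 24, 2170 is a Saturday.
4090 mod 7 = 2, so 4090 days after a Saturday is Saturday + 2 = Monday.

Monday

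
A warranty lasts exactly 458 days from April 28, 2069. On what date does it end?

+365 (one year) → Apr 28, 2070 (93 left).
Apr has 30 days: +3 → May 1, 2070 (90 left).
May has 31 days: +31 → Jun 1, 2070 (59 left).
Jun has 30 days: +30 → Jul 1, 2070 (29 left).
+29 → Jul 30, 2070.

July 30, 2070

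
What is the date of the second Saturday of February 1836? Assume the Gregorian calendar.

February 13, 1836

February 1, 1836 is a Monday.
The first Saturday is therefore February 6 (5 days later).
The second Saturday is 6 + 1×7 = February 13.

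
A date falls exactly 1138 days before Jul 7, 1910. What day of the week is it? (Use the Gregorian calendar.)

Sunday

Jul 7, 1910 is a Thursday.
1138 mod 7 = 4, so 1138 days before a Thursday is Thursday − 4 = Sunday.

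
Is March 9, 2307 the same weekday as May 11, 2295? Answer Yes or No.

From May 11, 2295 to Mar 9, 2307 is 4319 days.
4319 mod 7 = 0, so they are the same weekday.
(May 11, 2295 is a Saturday; Mar 9, 2307 is a Saturday.)

Yes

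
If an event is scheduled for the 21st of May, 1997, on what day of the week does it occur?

Doomsday rule: the anchor day for the 1900s is Wednesday. For year 97: 97÷12 = 8 r 1, and 1÷4 = 0, so 8+1+0 = 9.
Wednesday + 9 ≡ Friday — that's 1997's doomsday.
In May the doomsday date is May 9.
May 21 is 12 days after May 9; 12 mod 7 = 5, so Friday + 5 = Wednesday.

Wednesday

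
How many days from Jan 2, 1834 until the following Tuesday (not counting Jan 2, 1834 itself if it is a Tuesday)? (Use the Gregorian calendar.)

Jan 2, 1834 is a Thursday.
From Thursday to the next Tuesday is 5 days.

5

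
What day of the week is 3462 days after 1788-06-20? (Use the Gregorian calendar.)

First find the weekday of Jun 20, 1788. Doomsday rule: the anchor day for the 1700s is Sunday. For year 88: 88÷12 = 7 r 4, and 4÷4 = 1, so 7+4+1 = 12.
Sunday + 12 ≡ Friday — that's 1788's doomsday.
In June the doomsday date is Jun 6.
Jun 20 is 14 days after Jun 6; 14 mod 7 = 0, so Friday + 0 = Friday.
3462 mod 7 = 4, so 3462 days after a Friday is Friday + 4 = Tuesday.

Tuesday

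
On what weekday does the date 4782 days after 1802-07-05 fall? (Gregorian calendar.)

Tuesday

Jul 5, 1802 is a Monday.
4782 mod 7 = 1, so 4782 days after a Monday is Monday + 1 = Tuesday.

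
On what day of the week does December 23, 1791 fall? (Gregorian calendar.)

Friday

Doomsday rule: the anchor day for the 1700s is Sunday. For year 91: 91÷12 = 7 r 7, and 7÷4 = 1, so 7+7+1 = 15.
Sunday + 15 ≡ Monday — that's 1791's doomsday.
In December the doomsday date is Dec 12.
Dec 23 is 11 days after Dec 12; 11 mod 7 = 4, so Monday + 4 = Friday.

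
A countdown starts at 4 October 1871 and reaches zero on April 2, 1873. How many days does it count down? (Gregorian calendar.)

Oct 4, 1871 → Oct 4, 1872: 366 days (Feb 29, 1872 is in that span).
Oct 4, 1872 → Nov 4, 1872: 31 days (October has 31).
Nov 4, 1872 → Dec 4, 1872: 30 days (November has 30).
Dec 4, 1872 → Jan 4, 1873: 31 days (December has 31).
Jan 4, 1873 → Feb 4, 1873: 31 days (January has 31).
Feb 4, 1873 → Mar 4, 1873: 28 days (February has 28).
Mar 4, 1873 → Apr 2, 1873: 29 days.
Total: 546 days.

546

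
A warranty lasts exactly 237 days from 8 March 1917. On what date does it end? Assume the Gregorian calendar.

Mar has 31 days: +24 → Apr 1, 1917 (213 left).
Apr has 30 days: +30 → May 1, 1917 (183 left).
May has 31 days: +31 → Jun 1, 1917 (152 left).
Jun has 30 days: +30 → Jul 1, 1917 (122 left).
Jul has 31 days: +31 → Aug 1, 1917 (91 left).
Aug has 31 days: +31 → Sep 1, 1917 (60 left).
Sep has 30 days: +30 → Oct 1, 1917 (30 left).
+30 → Oct 31, 1917.

October 31, 1917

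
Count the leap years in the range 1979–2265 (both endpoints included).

70

Multiples of 4 in [1979,2265]: 72.
Of those, multiples of 100: 3 (not leap unless ÷400).
Multiples of 400: 1.
Leap years = 72 − 3 + 1 = 70.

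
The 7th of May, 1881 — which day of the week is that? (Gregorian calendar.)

Saturday

Doomsday rule: the anchor day for the 1800s is Friday. For year 81: 81÷12 = 6 r 9, and 9÷4 = 2, so 6+9+2 = 17.
Friday + 17 ≡ Monday — that's 1881's doomsday.
In May the doomsday date is May 9.
May 7 is 2 days before May 9; 2 mod 7 = 2, so Monday − 2 = Saturday.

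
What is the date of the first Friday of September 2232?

September 1, 2232 is a Saturday.
The first Friday is therefore September 7 (6 days later).

September 7, 2232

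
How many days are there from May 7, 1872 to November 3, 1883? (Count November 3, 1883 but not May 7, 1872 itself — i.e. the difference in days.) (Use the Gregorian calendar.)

4197

May 7, 1872 → May 7, 1873: 365 days.
May 7, 1873 → May 7, 1874: 365 days.
May 7, 1874 → May 7, 1875: 365 days.
May 7, 1875 → May 7, 1876: 366 days (Feb 29, 1876 is in that span).
May 7, 1876 → May 7, 1877: 365 days.
May 7, 1877 → May 7, 1878: 365 days.
May 7, 1878 → May 7, 1879: 365 days.
May 7, 1879 → May 7, 1880: 366 days (Feb 29, 1880 is in that span).
May 7, 1880 → May 7, 1881: 365 days.
May 7, 1881 → May 7, 1882: 365 days.
May 7, 1882 → May 7, 1883: 365 days.
May 7, 1883 → Jun 7, 1883: 31 days (May has 31).
Jun 7, 1883 → Jul 7, 1883: 30 days (June has 30).
Jul 7, 1883 → Aug 7, 1883: 31 days (July has 31).
Aug 7, 1883 → Sep 7, 1883: 31 days (August has 31).
Sep 7, 1883 → Oct 7, 1883: 30 days (September has 30).
Oct 7, 1883 → Nov 3, 1883: 27 days.
Total: 4197 days.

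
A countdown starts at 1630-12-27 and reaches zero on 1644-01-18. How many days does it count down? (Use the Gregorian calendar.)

4770

Dec 27, 1630 → Dec 27, 1631: 365 days.
Dec 27, 1631 → Dec 27, 1632: 366 days (Feb 29, 1632 is in that span).
Dec 27, 1632 → Dec 27, 1633: 365 days.
Dec 27, 1633 → Dec 27, 1634: 365 days.
Dec 27, 1634 → Dec 27, 1635: 365 days.
Dec 27, 1635 → Dec 27, 1636: 366 days (Feb 29, 1636 is in that span).
Dec 27, 1636 → Dec 27, 1637: 365 days.
Dec 27, 1637 → Dec 27, 1638: 365 days.
Dec 27, 1638 → Dec 27, 1639: 365 days.
Dec 27, 1639 → Dec 27, 1640: 366 days (Feb 29, 1640 is in that span).
Dec 27, 1640 → Dec 27, 1641: 365 days.
Dec 27, 1641 → Dec 27, 1642: 365 days.
Dec 27, 1642 → Jan 27, 1643: 31 days (December has 31).
Jan 27, 1643 → Feb 27, 1643: 31 days (January has 31).
Feb 27, 1643 → Mar 27, 1643: 28 days (February has 28).
Mar 27, 1643 → Apr 27, 1643: 31 days (March has 31).
Apr 27, 1643 → May 27, 1643: 30 days (April has 30).
May 27, 1643 → Jun 27, 1643: 31 days (May has 31).
Jun 27, 1643 → Jul 27, 1643: 30 days (June has 30).
Jul 27, 1643 → Aug 27, 1643: 31 days (July has 31).
Aug 27, 1643 → Sep 27, 1643: 31 days (August has 31).
Sep 27, 1643 → Oct 27, 1643: 30 days (September has 30).
Oct 27, 1643 → Nov 27, 1643: 31 days (October has 31).
Nov 27, 1643 → Dec 27, 1643: 30 days (November has 30).
Dec 27, 1643 → Jan 18, 1644: 22 days.
Total: 4770 days.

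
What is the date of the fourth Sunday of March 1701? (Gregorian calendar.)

March 1, 1701 is a Tuesday.
The first Sunday is therefore March 6 (5 days later).
The fourth Sunday is 6 + 3×7 = March 27.

March 27, 1701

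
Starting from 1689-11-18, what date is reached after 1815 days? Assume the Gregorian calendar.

+365 (one year) → Nov 18, 1690 (1450 left).
+365 (one year) → Nov 18, 1691 (1085 left).
+366 (one year; includes Feb 29, 1692) → Nov 18, 1692 (719 left).
+365 (one year) → Nov 18, 1693 (354 left).
Nov has 30 days: +13 → Dec 1, 1693 (341 left).
Dec has 31 days: +31 → Jan 1, 1694 (310 left).
Jan has 31 days: +31 → Feb 1, 1694 (279 left).
Feb has 28 days: +28 → Mar 1, 1694 (251 left).
Mar has 31 days: +31 → Apr 1, 1694 (220 left).
Apr has 30 days: +30 → May 1, 1694 (190 left).
May has 31 days: +31 → Jun 1, 1694 (159 left).
Jun has 30 days: +30 → Jul 1, 1694 (129 left).
Jul has 31 days: +31 → Aug 1, 1694 (98 left).
Aug has 31 days: +31 → Sep 1, 1694 (67 left).
Sep has 30 days: +30 → Oct 1, 1694 (37 left).
Oct has 31 days: +31 → Nov 1, 1694 (6 left).
+6 → Nov 7, 1694.

November 7, 1694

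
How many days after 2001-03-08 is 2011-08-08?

3805

Mar 8, 2001 → Mar 8, 2002: 365 days.
Mar 8, 2002 → Mar 8, 2003: 365 days.
Mar 8, 2003 → Mar 8, 2004: 366 days (Feb 29, 2004 is in that span).
Mar 8, 2004 → Mar 8, 2005: 365 days.
Mar 8, 2005 → Mar 8, 2006: 365 days.
Mar 8, 2006 → Mar 8, 2007: 365 days.
Mar 8, 2007 → Mar 8, 2008: 366 days (Feb 29, 2008 is in that span).
Mar 8, 2008 → Mar 8, 2009: 365 days.
Mar 8, 2009 → Mar 8, 2010: 365 days.
Mar 8, 2010 → Mar 8, 2011: 365 days.
Mar 8, 2011 → Apr 8, 2011: 31 days (March has 31).
Apr 8, 2011 → May 8, 2011: 30 days (April has 30).
May 8, 2011 → Jun 8, 2011: 31 days (May has 31).
Jun 8, 2011 → Jul 8, 2011: 30 days (June has 30).
Jul 8, 2011 → Aug 8, 2011: 31 days.
Total: 3805 days.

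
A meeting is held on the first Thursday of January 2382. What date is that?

January 1, 2382 is a Friday.
The first Thursday is therefore January 7 (6 days later).

January 7, 2382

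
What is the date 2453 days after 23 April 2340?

January 10, 2347

+365 (one year) → Apr 23, 2341 (2088 left).
+365 (one year) → Apr 23, 2342 (1723 left).
+365 (one year) → Apr 23, 2343 (1358 left).
+366 (one year; includes Feb 29, 2344) → Apr 23, 2344 (992 left).
+365 (one year) → Apr 23, 2345 (627 left).
+365 (one year) → Apr 23, 2346 (262 left).
Apr has 30 days: +8 → May 1, 2346 (254 left).
May has 31 days: +31 → Jun 1, 2346 (223 left).
Jun has 30 days: +30 → Jul 1, 2346 (193 left).
Jul has 31 days: +31 → Aug 1, 2346 (162 left).
Aug has 31 days: +31 → Sep 1, 2346 (131 left).
Sep has 30 days: +30 → Oct 1, 2346 (101 left).
Oct has 31 days: +31 → Nov 1, 2346 (70 left).
Nov has 30 days: +30 → Dec 1, 2346 (40 left).
Dec has 31 days: +31 → Jan 1, 2347 (9 left).
+9 → Jan 10, 2347.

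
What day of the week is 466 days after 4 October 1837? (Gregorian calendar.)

Oct 4, 1837 is a Wednesday.
466 mod 7 = 4, so 466 days after a Wednesday is Wednesday + 4 = Sunday.

Sunday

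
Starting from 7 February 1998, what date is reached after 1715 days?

+365 (one year) → Feb 7, 1999 (1350 left).
+365 (one year) → Feb 7, 2000 (985 left).
+366 (one year; includes Feb 29, 2000) → Feb 7, 2001 (619 left).
+365 (one year) → Feb 7, 2002 (254 left).
Feb has 28 days: +22 → Mar 1, 2002 (232 left).
Mar has 31 days: +31 → Apr 1, 2002 (201 left).
Apr has 30 days: +30 → May 1, 2002 (171 left).
May has 31 days: +31 → Jun 1, 2002 (140 left).
Jun has 30 days: +30 → Jul 1, 2002 (110 left).
Jul has 31 days: +31 → Aug 1, 2002 (79 left).
Aug has 31 days: +31 → Sep 1, 2002 (48 left).
Sep has 30 days: +30 → Oct 1, 2002 (18 left).
+18 → Oct 19, 2002.

October 19, 2002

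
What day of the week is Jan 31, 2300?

Wednesday

Doomsday rule: the anchor day for the 2300s is Wednesday. For year 00: 0÷12 = 0 r 0, and 0÷4 = 0, so 0+0+0 = 0.
Wednesday + 0 ≡ Wednesday — that's 2300's doomsday.
In January the doomsday date is Jan 3 (2300 is not a leap year (divisible by 100 but not 400)).
Jan 31 is 28 days after Jan 3; 28 mod 7 = 0, so Wednesday + 0 = Wednesday.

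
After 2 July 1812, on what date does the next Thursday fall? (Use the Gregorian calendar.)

Jul 2, 1812 is a Thursday.
From Thursday to the next Thursday is 7 days.
Jul 2, 1812 + 7 = Jul 9, 1812.

July 9, 1812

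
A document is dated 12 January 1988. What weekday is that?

Tuesday

January 1, 1988 is a Friday.
Jan 1, 1988 → Jan 12, 1988: 11 days.
Total: 11 days.
11 mod 7 = 4, so Friday + 4 = Tuesday.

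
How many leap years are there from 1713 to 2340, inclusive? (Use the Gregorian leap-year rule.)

Multiples of 4 in [1713,2340]: 157.
Of those, multiples of 100: 6 (not leap unless ÷400).
Multiples of 400: 1.
Leap years = 157 − 6 + 1 = 152.

152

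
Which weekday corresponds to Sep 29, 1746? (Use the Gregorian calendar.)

Doomsday rule: the anchor day for the 1700s is Sunday. For year 46: 46÷12 = 3 r 10, and 10÷4 = 2, so 3+10+2 = 15.
Sunday + 15 ≡ Monday — that's 1746's doomsday.
In September the doomsday date is Sep 5.
Sep 29 is 24 days after Sep 5; 24 mod 7 = 3, so Monday + 3 = Thursday.

Thursday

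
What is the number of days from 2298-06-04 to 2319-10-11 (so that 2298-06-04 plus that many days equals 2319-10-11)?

7798

Jun 4, 2298 → Jun 4, 2299: 365 days.
Jun 4, 2299 → Jun 4, 2300: 365 days.
Jun 4, 2300 → Jun 4, 2301: 365 days.
Jun 4, 2301 → Jun 4, 2302: 365 days.
Jun 4, 2302 → Jun 4, 2303: 365 days.
Jun 4, 2303 → Jun 4, 2304: 366 days (Feb 29, 2304 is in that span).
Jun 4, 2304 → Jun 4, 2305: 365 days.
Jun 4, 2305 → Jun 4, 2306: 365 days.
Jun 4, 2306 → Jun 4, 2307: 365 days.
Jun 4, 2307 → Jun 4, 2308: 366 days (Feb 29, 2308 is in that span).
Jun 4, 2308 → Jun 4, 2309: 365 days.
Jun 4, 2309 → Jun 4, 2310: 365 days.
Jun 4, 2310 → Jun 4, 2311: 365 days.
Jun 4, 2311 → Jun 4, 2312: 366 days (Feb 29, 2312 is in that span).
Jun 4, 2312 → Jun 4, 2313: 365 days.
Jun 4, 2313 → Jun 4, 2314: 365 days.
Jun 4, 2314 → Jun 4, 2315: 365 days.
Jun 4, 2315 → Jun 4, 2316: 366 days (Feb 29, 2316 is in that span).
Jun 4, 2316 → Jun 4, 2317: 365 days.
Jun 4, 2317 → Jun 4, 2318: 365 days.
Jun 4, 2318 → Jun 4, 2319: 365 days.
Jun 4, 2319 → Jul 4, 2319: 30 days (June has 30).
Jul 4, 2319 → Aug 4, 2319: 31 days (July has 31).
Aug 4, 2319 → Sep 4, 2319: 31 days (August has 31).
Sep 4, 2319 → Oct 4, 2319: 30 days (September has 30).
Oct 4, 2319 → Oct 11, 2319: 7 days.
Total: 7798 days.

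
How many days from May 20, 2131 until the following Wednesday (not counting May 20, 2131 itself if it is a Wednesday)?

3

May 20, 2131 is a Sunday.
From Sunday to the next Wednesday is 3 days.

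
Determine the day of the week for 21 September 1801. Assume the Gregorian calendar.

Monday

Doomsday rule: the anchor day for the 1800s is Friday. For year 01: 1÷12 = 0 r 1, and 1÷4 = 0, so 0+1+0 = 1.
Friday + 1 ≡ Saturday — that's 1801's doomsday.
In September the doomsday date is Sep 5.
Sep 21 is 16 days after Sep 5; 16 mod 7 = 2, so Saturday + 2 = Monday.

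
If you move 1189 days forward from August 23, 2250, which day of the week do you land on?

Thursday

Aug 23, 2250 is a Friday.
1189 mod 7 = 6, so 1189 days after a Friday is Friday + 6 = Thursday.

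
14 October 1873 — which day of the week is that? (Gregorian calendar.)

Tuesday

January 1, 1873 is a Wednesday.
Jan 1, 1873 → Feb 1, 1873: 31 days (January has 31).
Feb 1, 1873 → Mar 1, 1873: 28 days (February has 28).
Mar 1, 1873 → Apr 1, 1873: 31 days (March has 31).
Apr 1, 1873 → May 1, 1873: 30 days (April has 30).
May 1, 1873 → Jun 1, 1873: 31 days (May has 31).
Jun 1, 1873 → Jul 1, 1873: 30 days (June has 30).
Jul 1, 1873 → Aug 1, 1873: 31 days (July has 31).
Aug 1, 1873 → Sep 1, 1873: 31 days (August has 31).
Sep 1, 1873 → Oct 1, 1873: 30 days (September has 30).
Oct 1, 1873 → Oct 14, 1873: 13 days.
Total: 286 days.
286 mod 7 = 6, so Wednesday + 6 = Tuesday.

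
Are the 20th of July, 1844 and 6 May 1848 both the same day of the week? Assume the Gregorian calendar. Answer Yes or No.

Yes

From Jul 20, 1844 to May 6, 1848 is 1386 days.
1386 mod 7 = 0, so they are the same weekday.
(Jul 20, 1844 is a Saturday; May 6, 1848 is a Saturday.)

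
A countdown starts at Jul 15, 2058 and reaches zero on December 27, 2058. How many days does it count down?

165

Jul 15, 2058 → Aug 15, 2058: 31 days (July has 31).
Aug 15, 2058 → Sep 15, 2058: 31 days (August has 31).
Sep 15, 2058 → Oct 15, 2058: 30 days (September has 30).
Oct 15, 2058 → Nov 15, 2058: 31 days (October has 31).
Nov 15, 2058 → Dec 15, 2058: 30 days (November has 30).
Dec 15, 2058 → Dec 27, 2058: 12 days.
Total: 165 days.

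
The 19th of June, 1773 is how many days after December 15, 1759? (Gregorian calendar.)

4935

Dec 15, 1759 → Dec 15, 1760: 366 days (Feb 29, 1760 is in that span).
Dec 15, 1760 → Dec 15, 1761: 365 days.
Dec 15, 1761 → Dec 15, 1762: 365 days.
Dec 15, 1762 → Dec 15, 1763: 365 days.
Dec 15, 1763 → Dec 15, 1764: 366 days (Feb 29, 1764 is in that span).
Dec 15, 1764 → Dec 15, 1765: 365 days.
Dec 15, 1765 → Dec 15, 1766: 365 days.
Dec 15, 1766 → Dec 15, 1767: 365 days.
Dec 15, 1767 → Dec 15, 1768: 366 days (Feb 29, 1768 is in that span).
Dec 15, 1768 → Dec 15, 1769: 365 days.
Dec 15, 1769 → Dec 15, 1770: 365 days.
Dec 15, 1770 → Dec 15, 1771: 365 days.
Dec 15, 1771 → Dec 15, 1772: 366 days (Feb 29, 1772 is in that span).
Dec 15, 1772 → Jan 15, 1773: 31 days (December has 31).
Jan 15, 1773 → Feb 15, 1773: 31 days (January has 31).
Feb 15, 1773 → Mar 15, 1773: 28 days (February has 28).
Mar 15, 1773 → Apr 15, 1773: 31 days (March has 31).
Apr 15, 1773 → May 15, 1773: 30 days (April has 30).
May 15, 1773 → Jun 15, 1773: 31 days (May has 31).
Jun 15, 1773 → Jun 19, 1773: 4 days.
Total: 4935 days.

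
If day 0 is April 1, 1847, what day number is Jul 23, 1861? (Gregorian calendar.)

5227

Apr 1, 1847 → Apr 1, 1848: 366 days (Feb 29, 1848 is in that span).
Apr 1, 1848 → Apr 1, 1849: 365 days.
Apr 1, 1849 → Apr 1, 1850: 365 days.
Apr 1, 1850 → Apr 1, 1851: 365 days.
Apr 1, 1851 → Apr 1, 1852: 366 days (Feb 29, 1852 is in that span).
Apr 1, 1852 → Apr 1, 1853: 365 days.
Apr 1, 1853 → Apr 1, 1854: 365 days.
Apr 1, 1854 → Apr 1, 1855: 365 days.
Apr 1, 1855 → Apr 1, 1856: 366 days (Feb 29, 1856 is in that span).
Apr 1, 1856 → Apr 1, 1857: 365 days.
Apr 1, 1857 → Apr 1, 1858: 365 days.
Apr 1, 1858 → Apr 1, 1859: 365 days.
Apr 1, 1859 → Apr 1, 1860: 366 days (Feb 29, 1860 is in that span).
Apr 1, 1860 → Apr 1, 1861: 365 days.
Apr 1, 1861 → May 1, 1861: 30 days (April has 30).
May 1, 1861 → Jun 1, 1861: 31 days (May has 31).
Jun 1, 1861 → Jul 1, 1861: 30 days (June has 30).
Jul 1, 1861 → Jul 23, 1861: 22 days.
Total: 5227 days.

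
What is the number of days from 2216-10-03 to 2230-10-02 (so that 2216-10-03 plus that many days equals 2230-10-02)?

Oct 3, 2216 → Oct 3, 2217: 365 days.
Oct 3, 2217 → Oct 3, 2218: 365 days.
Oct 3, 2218 → Oct 3, 2219: 365 days.
Oct 3, 2219 → Oct 3, 2220: 366 days (Feb 29, 2220 is in that span).
Oct 3, 2220 → Oct 3, 2221: 365 days.
Oct 3, 2221 → Oct 3, 2222: 365 days.
Oct 3, 2222 → Oct 3, 2223: 365 days.
Oct 3, 2223 → Oct 3, 2224: 366 days (Feb 29, 2224 is in that span).
Oct 3, 2224 → Oct 3, 2225: 365 days.
Oct 3, 2225 → Oct 3, 2226: 365 days.
Oct 3, 2226 → Oct 3, 2227: 365 days.
Oct 3, 2227 → Oct 3, 2228: 366 days (Feb 29, 2228 is in that span).
Oct 3, 2228 → Oct 3, 2229: 365 days.
Oct 3, 2229 → Nov 3, 2229: 31 days (October has 31).
Nov 3, 2229 → Dec 3, 2229: 30 days (November has 30).
Dec 3, 2229 → Jan 3, 2230: 31 days (December has 31).
Jan 3, 2230 → Feb 3, 2230: 31 days (January has 31).
Feb 3, 2230 → Mar 3, 2230: 28 days (February has 28).
Mar 3, 2230 → Apr 3, 2230: 31 days (March has 31).
Apr 3, 2230 → May 3, 2230: 30 days (April has 30).
May 3, 2230 → Jun 3, 2230: 31 days (May has 31).
Jun 3, 2230 → Jul 3, 2230: 30 days (June has 30).
Jul 3, 2230 → Aug 3, 2230: 31 days (July has 31).
Aug 3, 2230 → Sep 3, 2230: 31 days (August has 31).
Sep 3, 2230 → Oct 2, 2230: 29 days.
Total: 5112 days.

5112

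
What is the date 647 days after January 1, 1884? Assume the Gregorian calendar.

+366 (one year; includes Feb 29, 1884) → Jan 1, 1885 (281 left).
Jan has 31 days: +31 → Feb 1, 1885 (250 left).
Feb has 28 days: +28 → Mar 1, 1885 (222 left).
Mar has 31 days: +31 → Apr 1, 1885 (191 left).
Apr has 30 days: +30 → May 1, 1885 (161 left).
May has 31 days: +31 → Jun 1, 1885 (130 left).
Jun has 30 days: +30 → Jul 1, 1885 (100 left).
Jul has 31 days: +31 → Aug 1, 1885 (69 left).
Aug has 31 days: +31 → Sep 1, 1885 (38 left).
Sep has 30 days: +30 → Oct 1, 1885 (8 left).
+8 → Oct 9, 1885.

October 9, 1885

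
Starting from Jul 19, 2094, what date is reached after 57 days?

September 14, 2094

Jul has 31 days: +13 → Aug 1, 2094 (44 left).
Aug has 31 days: +31 → Sep 1, 2094 (13 left).
+13 → Sep 14, 2094.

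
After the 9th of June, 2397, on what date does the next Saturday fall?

Jun 9, 2397 is a Monday.
From Monday to the next Saturday is 5 days.
Jun 9, 2397 + 5 = Jun 14, 2397.

June 14, 2397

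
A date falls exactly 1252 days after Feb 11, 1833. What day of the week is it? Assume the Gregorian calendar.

Sunday

First find the weekday of Feb 11, 1833. Doomsday rule: the anchor day for the 1800s is Friday. For year 33: 33÷12 = 2 r 9, and 9÷4 = 2, so 2+9+2 = 13.
Friday + 13 ≡ Thursday — that's 1833's doomsday.
In February the doomsday date is Feb 28 (1833 is not a leap year).
Feb 11 is 17 days before Feb 28; 17 mod 7 = 3, so Thursday − 3 = Monday.
1252 mod 7 = 6, so 1252 days after a Monday is Monday + 6 = Sunday.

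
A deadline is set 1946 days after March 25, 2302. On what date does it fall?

July 23, 2307

+365 (one year) → Mar 25, 2303 (1581 left).
+366 (one year; includes Feb 29, 2304) → Mar 25, 2304 (1215 left).
+365 (one year) → Mar 25, 2305 (850 left).
+365 (one year) → Mar 25, 2306 (485 left).
+365 (one year) → Mar 25, 2307 (120 left).
Mar has 31 days: +7 → Apr 1, 2307 (113 left).
Apr has 30 days: +30 → May 1, 2307 (83 left).
May has 31 days: +31 → Jun 1, 2307 (52 left).
Jun has 30 days: +30 → Jul 1, 2307 (22 left).
+22 → Jul 23, 2307.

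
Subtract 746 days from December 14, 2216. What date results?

November 29, 2214

−366 (one year; includes Feb 29, 2216) → Dec 14, 2215 (380 left).
−14 → Nov 30, 2215 (end of Nov, 30 days; 366 left).
−30 → Oct 31, 2215 (end of Oct, 31 days; 336 left).
−31 → Sep 30, 2215 (end of Sep, 30 days; 305 left).
−30 → Aug 31, 2215 (end of Aug, 31 days; 275 left).
−31 → Jul 31, 2215 (end of Jul, 31 days; 244 left).
−31 → Jun 30, 2215 (end of Jun, 30 days; 213 left).
−30 → May 31, 2215 (end of May, 31 days; 183 left).
−31 → Apr 30, 2215 (end of Apr, 30 days; 152 left).
−30 → Mar 31, 2215 (end of Mar, 31 days; 122 left).
−31 → Feb 28, 2215 (end of Feb, 28 days; 91 left).
−28 → Jan 31, 2215 (end of Jan, 31 days; 63 left).
−31 → Dec 31, 2214 (end of Dec, 31 days; 32 left).
−31 → Nov 30, 2214 (end of Nov, 30 days; 1 left).
−1 → Nov 29, 2214.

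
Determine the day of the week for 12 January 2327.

Doomsday rule: the anchor day for the 2300s is Wednesday. For year 27: 27÷12 = 2 r 3, and 3÷4 = 0, so 2+3+0 = 5.
Wednesday + 5 ≡ Monday — that's 2327's doomsday.
In January the doomsday date is Jan 3 (2327 is not a leap year).
Jan 12 is 9 days after Jan 3; 9 mod 7 = 2, so Monday + 2 = Wednesday.

Wednesday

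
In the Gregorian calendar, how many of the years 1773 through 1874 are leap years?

Multiples of 4 in [1773,1874]: 25.
Of those, multiples of 100: 1 (not leap unless ÷400).
Multiples of 400: 0.
Leap years = 25 − 1 + 0 = 24.

24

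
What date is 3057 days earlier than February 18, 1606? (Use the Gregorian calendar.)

−365 (one year) → Feb 18, 1605 (2692 left).
−366 (one year; includes Feb 29, 1604) → Feb 18, 1604 (2326 left).
−365 (one year) → Feb 18, 1603 (1961 left).
−365 (one year) → Feb 18, 1602 (1596 left).
−365 (one year) → Feb 18, 1601 (1231 left).
−366 (one year; includes Feb 29, 1600) → Feb 18, 1600 (865 left).
−365 (one year) → Feb 18, 1599 (500 left).
−365 (one year) → Feb 18, 1598 (135 left).
−18 → Jan 31, 1598 (end of Jan, 31 days; 117 left).
−31 → Dec 31, 1597 (end of Dec, 31 days; 86 left).
−31 → Nov 30, 1597 (end of Nov, 30 days; 55 left).
−30 → Oct 31, 1597 (end of Oct, 31 days; 25 left).
−25 → Oct 6, 1597.

October 6, 1597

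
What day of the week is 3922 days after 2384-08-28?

First find the weekday of Aug 28, 2384. Doomsday rule: the anchor day for the 2300s is Wednesday. For year 84: 84÷12 = 7 r 0, and 0÷4 = 0, so 7+0+0 = 7.
Wednesday + 7 ≡ Wednesday — that's 2384's doomsday.
In August the doomsday date is Aug 8.
Aug 28 is 20 days after Aug 8; 20 mod 7 = 6, so Wednesday + 6 = Tuesday.
3922 mod 7 = 2, so 3922 days after a Tuesday is Tuesday + 2 = Thursday.

Thursday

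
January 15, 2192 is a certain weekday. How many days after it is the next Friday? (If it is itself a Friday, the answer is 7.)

5

Jan 15, 2192 is a Sunday.
From Sunday to the next Friday is 5 days.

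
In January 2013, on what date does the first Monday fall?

January 1, 2013 is a Tuesday.
The first Monday is therefore January 7 (6 days later).

January 7, 2013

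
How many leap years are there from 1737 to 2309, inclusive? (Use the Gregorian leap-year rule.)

Multiples of 4 in [1737,2309]: 143.
Of those, multiples of 100: 6 (not leap unless ÷400).
Multiples of 400: 1.
Leap years = 143 − 6 + 1 = 138.

138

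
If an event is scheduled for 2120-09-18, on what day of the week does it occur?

Doomsday rule: the anchor day for the 2100s is Sunday. For year 20: 20÷12 = 1 r 8, and 8÷4 = 2, so 1+8+2 = 11.
Sunday + 11 ≡ Thursday — that's 2120's doomsday.
In September the doomsday date is Sep 5.
Sep 18 is 13 days after Sep 5; 13 mod 7 = 6, so Thursday + 6 = Wednesday.

Wednesday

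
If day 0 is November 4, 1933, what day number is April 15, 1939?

Nov 4, 1933 → Nov 4, 1934: 365 days.
Nov 4, 1934 → Nov 4, 1935: 365 days.
Nov 4, 1935 → Nov 4, 1936: 366 days (Feb 29, 1936 is in that span).
Nov 4, 1936 → Nov 4, 1937: 365 days.
Nov 4, 1937 → Nov 4, 1938: 365 days.
Nov 4, 1938 → Dec 4, 1938: 30 days (November has 30).
Dec 4, 1938 → Jan 4, 1939: 31 days (December has 31).
Jan 4, 1939 → Feb 4, 1939: 31 days (January has 31).
Feb 4, 1939 → Mar 4, 1939: 28 days (February has 28).
Mar 4, 1939 → Apr 4, 1939: 31 days (March has 31).
Apr 4, 1939 → Apr 15, 1939: 11 days.
Total: 1988 days.

1988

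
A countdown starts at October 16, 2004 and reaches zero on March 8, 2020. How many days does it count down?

5622

Oct 16, 2004 → Oct 16, 2005: 365 days.
Oct 16, 2005 → Oct 16, 2006: 365 days.
Oct 16, 2006 → Oct 16, 2007: 365 days.
Oct 16, 2007 → Oct 16, 2008: 366 days (Feb 29, 2008 is in that span).
Oct 16, 2008 → Oct 16, 2009: 365 days.
Oct 16, 2009 → Oct 16, 2010: 365 days.
Oct 16, 2010 → Oct 16, 2011: 365 days.
Oct 16, 2011 → Oct 16, 2012: 366 days (Feb 29, 2012 is in that span).
Oct 16, 2012 → Oct 16, 2013: 365 days.
Oct 16, 2013 → Oct 16, 2014: 365 days.
Oct 16, 2014 → Oct 16, 2015: 365 days.
Oct 16, 2015 → Oct 16, 2016: 366 days (Feb 29, 2016 is in that span).
Oct 16, 2016 → Oct 16, 2017: 365 days.
Oct 16, 2017 → Oct 16, 2018: 365 days.
Oct 16, 2018 → Oct 16, 2019: 365 days.
Oct 16, 2019 → Nov 16, 2019: 31 days (October has 31).
Nov 16, 2019 → Dec 16, 2019: 30 days (November has 30).
Dec 16, 2019 → Jan 16, 2020: 31 days (December has 31).
Jan 16, 2020 → Feb 16, 2020: 31 days (January has 31).
Feb 16, 2020 → Mar 8, 2020: 21 days.
Total: 5622 days.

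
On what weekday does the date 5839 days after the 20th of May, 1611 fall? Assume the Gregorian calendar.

First find the weekday of May 20, 1611. Doomsday rule: the anchor day for the 1600s is Tuesday. For year 11: 11÷12 = 0 r 11, and 11÷4 = 2, so 0+11+2 = 13.
Tuesday + 13 ≡ Monday — that's 1611's doomsday.
In May the doomsday date is May 9.
May 20 is 11 days after May 9; 11 mod 7 = 4, so Monday + 4 = Friday.
5839 mod 7 = 1, so 5839 days after a Friday is Friday + 1 = Saturday.

Saturday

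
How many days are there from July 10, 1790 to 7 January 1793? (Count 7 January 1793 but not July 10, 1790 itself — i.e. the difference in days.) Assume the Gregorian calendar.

912

Jul 10, 1790 → Jul 10, 1791: 365 days.
Jul 10, 1791 → Jul 10, 1792: 366 days (Feb 29, 1792 is in that span).
Jul 10, 1792 → Aug 10, 1792: 31 days (July has 31).
Aug 10, 1792 → Sep 10, 1792: 31 days (August has 31).
Sep 10, 1792 → Oct 10, 1792: 30 days (September has 30).
Oct 10, 1792 → Nov 10, 1792: 31 days (October has 31).
Nov 10, 1792 → Dec 10, 1792: 30 days (November has 30).
Dec 10, 1792 → Jan 7, 1793: 28 days.
Total: 912 days.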